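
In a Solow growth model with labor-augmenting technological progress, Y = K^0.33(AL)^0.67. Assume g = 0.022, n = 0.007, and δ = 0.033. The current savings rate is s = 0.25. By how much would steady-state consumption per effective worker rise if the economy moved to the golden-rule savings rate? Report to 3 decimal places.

n + g + δ = 0.007 + 0.022 + 0.033 = 0.062.
Current steady state (s = 0.25): k* = (0.25/0.062)^(1/0.67) ≈ 8.0132, y* = 8.0132^0.33 ≈ 1.9873, c* = (1−0.25)·1.9873 ≈ 1.4904.
Golden rule sets MPK = n+g+δ: 0.33·k^(0.33−1) = 0.062, so k_gold = (0.33/0.062)^(1/0.67) ≈ 12.1273.
y_gold = 12.1273^0.33 ≈ 2.2785, c_gold = y_gold − 0.062·k_gold ≈ 1.5266.
Gain: Δc = 1.5266 − 1.4904 ≈ 0.0361.

Δc ≈ 0.036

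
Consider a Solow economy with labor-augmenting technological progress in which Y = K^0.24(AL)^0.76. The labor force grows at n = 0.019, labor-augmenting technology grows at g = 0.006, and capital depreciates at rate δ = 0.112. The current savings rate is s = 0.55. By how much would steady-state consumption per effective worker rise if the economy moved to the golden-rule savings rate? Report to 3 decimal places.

n + g + δ = 0.019 + 0.006 + 0.112 = 0.137.
Current steady state (s = 0.55): k* = (0.55/0.137)^(1/0.76) ≈ 6.2268, y* = 6.2268^0.24 ≈ 1.5510, c* = (1−0.55)·1.5510 ≈ 0.6980.
Golden rule sets MPK = n+g+δ: 0.24·k^(0.24−1) = 0.137, so k_gold = (0.24/0.137)^(1/0.76) ≈ 2.0911.
y_gold = 2.0911^0.24 ≈ 1.1937, c_gold = y_gold − 0.137·k_gold ≈ 0.9072.
Gain: Δc = 0.9072 − 0.6980 ≈ 0.2092.

Δc ≈ 0.209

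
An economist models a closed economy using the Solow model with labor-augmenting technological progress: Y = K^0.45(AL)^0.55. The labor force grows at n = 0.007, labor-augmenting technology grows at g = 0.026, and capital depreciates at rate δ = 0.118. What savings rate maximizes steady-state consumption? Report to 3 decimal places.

s_gold = 0.450

Break-even investment rate: n + g + δ = 0.007 + 0.026 + 0.118 = 0.151.
At the golden rule MPK = n+g+δ, and in any Cobb-Douglas steady state s = (n+g+δ)·k/y = MPK·k/y = capital's share 0.45.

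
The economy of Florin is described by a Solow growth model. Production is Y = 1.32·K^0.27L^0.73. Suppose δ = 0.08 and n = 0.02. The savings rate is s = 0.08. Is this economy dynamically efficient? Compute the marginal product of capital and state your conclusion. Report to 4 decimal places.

The effective depreciation rate is n + δ = 0.02 + 0.08 = 0.1.
Steady-state k*: s·A·k^0.27 = 0.1·k gives k* = (0.08·1.32/0.1)^(1/0.73) ≈ 1.0775.
MPK = 0.27·1.32·1.0775^(-0.73) ≈ 0.3375.
MPK > n+δ = 0.1, so the economy is dynamically efficient (under-saving).

dynamically efficient; MPK ≈ 0.3375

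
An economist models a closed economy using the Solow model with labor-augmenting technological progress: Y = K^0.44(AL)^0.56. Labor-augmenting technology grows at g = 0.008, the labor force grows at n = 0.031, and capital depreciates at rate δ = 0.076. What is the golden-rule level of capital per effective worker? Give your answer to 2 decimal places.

k_gold ≈ 10.98

Capital per effective worker breaks even when investment replaces (n + g + δ)·k; here n + g + δ = 0.115.
Golden rule sets MPK = n+g+δ: 0.44·k^(0.44−1) = 0.115, so k_gold = (0.44/0.115)^(1/0.56) ≈ 10.9808.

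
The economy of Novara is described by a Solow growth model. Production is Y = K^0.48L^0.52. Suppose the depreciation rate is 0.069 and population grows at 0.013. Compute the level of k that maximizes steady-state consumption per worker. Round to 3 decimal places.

k_gold ≈ 29.910

Break-even investment rate: n + δ = 0.013 + 0.069 = 0.082.
At the golden rule the marginal product of capital equals n+δ: 0.48·k^(0.48−1) = 0.082. Solving, k_gold = (0.48/0.082)^(1/0.52) ≈ 29.9104.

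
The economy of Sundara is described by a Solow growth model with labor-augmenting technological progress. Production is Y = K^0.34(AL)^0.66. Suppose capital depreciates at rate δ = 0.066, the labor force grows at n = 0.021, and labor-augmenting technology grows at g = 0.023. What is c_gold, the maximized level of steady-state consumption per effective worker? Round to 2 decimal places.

c_gold ≈ 1.18

n + g + δ = 0.021 + 0.023 + 0.066 = 0.11.
Golden rule sets MPK = n+g+δ: 0.34·k^(0.34−1) = 0.11, so k_gold = (0.34/0.11)^(1/0.66) ≈ 5.5278.
y_gold = 5.5278^0.34 ≈ 1.7884.
c_gold = y_gold − (n+g+δ)·k_gold = 1.7884 − 0.11·5.5278 ≈ 1.1804.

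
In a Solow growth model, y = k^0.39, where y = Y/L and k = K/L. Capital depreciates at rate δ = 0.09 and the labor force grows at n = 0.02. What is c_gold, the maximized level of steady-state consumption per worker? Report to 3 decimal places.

c_gold ≈ 1.370

Break-even investment rate: n + δ = 0.02 + 0.09 = 0.11.
Setting f'(k) = n+δ gives 0.39·k^(0.39−1) = 0.11, hence k_gold = (0.39/0.11)^(1/0.61) ≈ 7.9635.
y_gold = 7.9635^0.39 ≈ 2.2461.
c_gold = y_gold − (n+δ)·k_gold = 2.2461 − 0.11·7.9635 ≈ 1.3701.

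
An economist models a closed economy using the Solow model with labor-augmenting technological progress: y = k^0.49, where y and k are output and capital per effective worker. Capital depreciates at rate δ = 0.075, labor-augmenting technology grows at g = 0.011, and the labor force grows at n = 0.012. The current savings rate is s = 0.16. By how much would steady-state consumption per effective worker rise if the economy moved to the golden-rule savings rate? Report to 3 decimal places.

Break-even investment rate: n + g + δ = 0.012 + 0.011 + 0.075 = 0.098.
Current steady state (s = 0.16): k* = (0.16/0.098)^(1/0.51) ≈ 2.6148, y* = 2.6148^0.49 ≈ 1.6016, c* = (1−0.16)·1.6016 ≈ 1.3453.
Setting f'(k) = n+g+δ gives 0.49·k^(0.49−1) = 0.098, hence k_gold = (0.49/0.098)^(1/0.51) ≈ 23.4709.
y_gold = 23.4709^0.49 ≈ 4.6942, c_gold = y_gold − 0.098·k_gold ≈ 2.3940.
Gain: Δc = 2.3940 − 1.3453 ≈ 1.0487.

Δc ≈ 1.049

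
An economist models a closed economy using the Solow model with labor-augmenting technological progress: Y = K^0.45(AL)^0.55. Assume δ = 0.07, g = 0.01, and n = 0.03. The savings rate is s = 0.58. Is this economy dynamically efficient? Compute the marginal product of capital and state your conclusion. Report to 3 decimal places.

dynamically inefficient; MPK ≈ 0.085

Break-even investment rate: n + g + δ = 0.03 + 0.01 + 0.07 = 0.11.
Steady-state k*: s·k^0.45 = 0.11·k gives k* = (0.58/0.11)^(1/0.55) ≈ 20.5490.
MPK = 0.45·20.5490^(-0.55) ≈ 0.0853.
MPK < n+g+δ = 0.11, so the economy is dynamically inefficient (over-saving).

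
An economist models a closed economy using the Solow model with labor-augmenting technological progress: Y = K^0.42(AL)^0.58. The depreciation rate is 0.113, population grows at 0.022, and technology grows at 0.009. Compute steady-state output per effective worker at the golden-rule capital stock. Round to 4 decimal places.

y_gold ≈ 2.1709

Break-even investment rate: n + g + δ = 0.022 + 0.009 + 0.113 = 0.144.
Maximizing c = f(k) − (n+g+δ)·k gives f'(k) = n+g+δ, i.e. 0.42·k^(0.42−1) = 0.144, so k_gold = (0.42/0.144)^(1/0.58) ≈ 6.3318.
Output: y_gold = k_gold^0.42 = 6.3318^0.42 ≈ 2.1709.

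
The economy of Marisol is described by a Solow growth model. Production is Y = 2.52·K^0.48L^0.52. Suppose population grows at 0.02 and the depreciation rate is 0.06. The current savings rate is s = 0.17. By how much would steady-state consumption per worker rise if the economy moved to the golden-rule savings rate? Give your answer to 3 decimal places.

The effective depreciation rate is n + δ = 0.02 + 0.06 = 0.08.
Current steady state (s = 0.17): k* = (0.17·2.52/0.08)^(1/0.52) ≈ 25.2035, y* = 2.52·25.2035^0.48 ≈ 11.8605, c* = (1−0.17)·11.8605 ≈ 9.8442.
Golden rule sets MPK = n+δ: 0.48·2.52·k^(0.48−1) = 0.08, so k_gold = (0.48·2.52/0.08)^(1/0.52) ≈ 185.5106.
y_gold = 2.52·185.5106^0.48 ≈ 30.9184, c_gold = y_gold − 0.08·k_gold ≈ 16.0776.
Gain: Δc = 16.0776 − 9.8442 ≈ 6.2334.

Δc ≈ 6.233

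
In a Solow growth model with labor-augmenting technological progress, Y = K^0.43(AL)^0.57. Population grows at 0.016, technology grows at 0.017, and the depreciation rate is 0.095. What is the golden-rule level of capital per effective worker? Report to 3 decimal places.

The effective depreciation rate is n + g + δ = 0.016 + 0.017 + 0.095 = 0.128.
Golden rule sets MPK = n+g+δ: 0.43·k^(0.43−1) = 0.128, so k_gold = (0.43/0.128)^(1/0.57) ≈ 8.3803.

k_gold ≈ 8.380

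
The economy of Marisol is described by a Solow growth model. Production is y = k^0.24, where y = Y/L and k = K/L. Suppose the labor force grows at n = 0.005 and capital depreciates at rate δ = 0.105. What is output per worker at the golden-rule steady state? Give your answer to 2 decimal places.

Break-even investment rate: n + δ = 0.005 + 0.105 = 0.11.
Setting f'(k) = n+δ gives 0.24·k^(0.24−1) = 0.11, hence k_gold = (0.24/0.11)^(1/0.76) ≈ 2.7913.
Output: y_gold = k_gold^0.24 = 2.7913^0.24 ≈ 1.2794.

y_gold ≈ 1.28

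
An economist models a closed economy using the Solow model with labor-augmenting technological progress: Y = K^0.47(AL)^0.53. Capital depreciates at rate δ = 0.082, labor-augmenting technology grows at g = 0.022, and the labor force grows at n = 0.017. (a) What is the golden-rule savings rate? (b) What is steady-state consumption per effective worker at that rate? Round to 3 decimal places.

(a) s_gold = 0.470; (b) c_gold ≈ 1.766

Break-even investment rate: n + g + δ = 0.017 + 0.022 + 0.082 = 0.121.
For Cobb-Douglas, s_gold equals capital's share: s_gold = 0.47.
Golden rule sets MPK = n+g+δ: 0.47·k^(0.47−1) = 0.121, so k_gold = (0.47/0.121)^(1/0.53) ≈ 12.9393.
y_gold = 12.9393^0.47 ≈ 3.3312; c_gold = (1−0.47)·y_gold ≈ 1.7655.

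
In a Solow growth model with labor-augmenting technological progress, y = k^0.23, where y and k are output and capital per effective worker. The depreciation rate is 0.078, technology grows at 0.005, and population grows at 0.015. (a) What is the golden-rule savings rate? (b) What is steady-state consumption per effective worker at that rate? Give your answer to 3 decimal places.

Break-even investment rate: n + g + δ = 0.015 + 0.005 + 0.078 = 0.098.
For Cobb-Douglas, s_gold equals capital's share: s_gold = 0.23.
Golden rule sets MPK = n+g+δ: 0.23·k^(0.23−1) = 0.098, so k_gold = (0.23/0.098)^(1/0.77) ≈ 3.0281.
y_gold = 3.0281^0.23 ≈ 1.2902; c_gold = (1−0.23)·y_gold ≈ 0.9935.

(a) s_gold = 0.230; (b) c_gold ≈ 0.993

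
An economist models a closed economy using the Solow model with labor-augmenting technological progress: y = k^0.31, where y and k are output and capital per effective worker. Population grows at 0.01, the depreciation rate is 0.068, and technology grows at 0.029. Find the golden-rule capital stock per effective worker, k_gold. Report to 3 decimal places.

Capital per effective worker breaks even when investment replaces (n + g + δ)·k; here n + g + δ = 0.107.
Maximizing c = f(k) − (n+g+δ)·k gives f'(k) = n+g+δ, i.e. 0.31·k^(0.31−1) = 0.107, so k_gold = (0.31/0.107)^(1/0.69) ≈ 4.6723.

k_gold ≈ 4.672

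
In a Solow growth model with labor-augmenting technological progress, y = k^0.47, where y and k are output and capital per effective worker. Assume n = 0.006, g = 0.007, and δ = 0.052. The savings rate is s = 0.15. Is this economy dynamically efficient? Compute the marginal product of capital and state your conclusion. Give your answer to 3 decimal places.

dynamically efficient; MPK ≈ 0.204

Break-even investment rate: n + g + δ = 0.006 + 0.007 + 0.052 = 0.065.
Steady-state k*: s·k^0.47 = 0.065·k gives k* = (0.15/0.065)^(1/0.53) ≈ 4.8444.
MPK = 0.47·4.8444^(-0.53) ≈ 0.2037.
MPK > n+g+δ = 0.065, so the economy is dynamically efficient (under-saving).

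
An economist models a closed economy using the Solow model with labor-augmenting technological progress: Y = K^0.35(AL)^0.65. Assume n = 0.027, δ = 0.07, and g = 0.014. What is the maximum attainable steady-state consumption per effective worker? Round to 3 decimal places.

Capital per effective worker breaks even when investment replaces (n + g + δ)·k; here n + g + δ = 0.111.
At the golden rule the marginal product of capital equals n+g+δ: 0.35·k^(0.35−1) = 0.111. Solving, k_gold = (0.35/0.111)^(1/0.65) ≈ 5.8519.
y_gold = 5.8519^0.35 ≈ 1.8559.
c_gold = y_gold − (n+g+δ)·k_gold = 1.8559 − 0.111·5.8519 ≈ 1.2063.

c_gold ≈ 1.206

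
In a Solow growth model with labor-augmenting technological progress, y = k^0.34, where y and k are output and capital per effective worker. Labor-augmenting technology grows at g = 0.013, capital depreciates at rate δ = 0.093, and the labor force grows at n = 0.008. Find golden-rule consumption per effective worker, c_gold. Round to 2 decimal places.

n + g + δ = 0.008 + 0.013 + 0.093 = 0.114.
Maximizing c = f(k) − (n+g+δ)·k gives f'(k) = n+g+δ, i.e. 0.34·k^(0.34−1) = 0.114, so k_gold = (0.34/0.114)^(1/0.66) ≈ 5.2366.
y_gold = 5.2366^0.34 ≈ 1.7558.
c_gold = y_gold − (n+g+δ)·k_gold = 1.7558 − 0.114·5.2366 ≈ 1.1588.

c_gold ≈ 1.16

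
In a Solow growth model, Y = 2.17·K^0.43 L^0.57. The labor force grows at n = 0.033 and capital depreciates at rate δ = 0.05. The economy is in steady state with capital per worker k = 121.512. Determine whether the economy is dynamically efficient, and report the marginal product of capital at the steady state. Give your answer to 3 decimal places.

dynamically inefficient; MPK ≈ 0.060

The effective depreciation rate is n + δ = 0.033 + 0.05 = 0.083.
MPK = 0.43·2.17·k^(0.43−1) = 0.43·2.17·121.512^(-0.57) ≈ 0.0605.
MPK < 0.083, so the economy is dynamically inefficient (over-saving).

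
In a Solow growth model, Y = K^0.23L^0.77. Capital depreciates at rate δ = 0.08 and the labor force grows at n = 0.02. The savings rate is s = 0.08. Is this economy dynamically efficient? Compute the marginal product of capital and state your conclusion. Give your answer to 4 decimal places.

Capital per worker breaks even when investment replaces (n + δ)·k; here n + δ = 0.1.
Steady-state k*: s·k^0.23 = 0.1·k gives k* = (0.08/0.1)^(1/0.77) ≈ 0.7484.
MPK = 0.23·0.7484^(-0.77) ≈ 0.2875.
MPK > n+δ = 0.1, so the economy is dynamically efficient (under-saving).

dynamically efficient; MPK ≈ 0.2875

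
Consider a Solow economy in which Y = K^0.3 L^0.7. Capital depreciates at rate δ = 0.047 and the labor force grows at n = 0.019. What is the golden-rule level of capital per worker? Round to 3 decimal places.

Capital per worker breaks even when investment replaces (n + δ)·k; here n + δ = 0.066.
Setting f'(k) = n+δ gives 0.3·k^(0.3−1) = 0.066, hence k_gold = (0.3/0.066)^(1/0.7) ≈ 8.6975.

k_gold ≈ 8.698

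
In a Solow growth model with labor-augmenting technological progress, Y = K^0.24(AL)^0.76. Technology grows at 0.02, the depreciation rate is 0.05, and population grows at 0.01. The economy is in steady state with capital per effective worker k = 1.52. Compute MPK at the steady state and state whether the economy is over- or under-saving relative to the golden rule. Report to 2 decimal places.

Capital per effective worker breaks even when investment replaces (n + g + δ)·k; here n + g + δ = 0.08.
MPK = 0.24·k^(0.24−1) = 0.24·1.52^(-0.76) ≈ 0.1746.
MPK > 0.08, so the economy is dynamically efficient (under-saving).

under-saving; MPK ≈ 0.17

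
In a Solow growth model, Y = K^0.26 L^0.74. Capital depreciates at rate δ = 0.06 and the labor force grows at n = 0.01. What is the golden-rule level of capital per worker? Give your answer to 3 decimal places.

k_gold ≈ 5.890

Break-even investment rate: n + δ = 0.01 + 0.06 = 0.07.
At the golden rule the marginal product of capital equals n+δ: 0.26·k^(0.26−1) = 0.07. Solving, k_gold = (0.26/0.07)^(1/0.74) ≈ 5.8898.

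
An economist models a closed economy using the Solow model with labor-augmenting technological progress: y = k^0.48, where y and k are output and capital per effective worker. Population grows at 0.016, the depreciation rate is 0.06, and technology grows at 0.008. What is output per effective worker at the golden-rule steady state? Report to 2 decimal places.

Capital per effective worker breaks even when investment replaces (n + g + δ)·k; here n + g + δ = 0.084.
At the golden rule the marginal product of capital equals n+g+δ: 0.48·k^(0.48−1) = 0.084. Solving, k_gold = (0.48/0.084)^(1/0.52) ≈ 28.5559.
Output: y_gold = k_gold^0.48 = 28.5559^0.48 ≈ 4.9973.

y_gold ≈ 5.00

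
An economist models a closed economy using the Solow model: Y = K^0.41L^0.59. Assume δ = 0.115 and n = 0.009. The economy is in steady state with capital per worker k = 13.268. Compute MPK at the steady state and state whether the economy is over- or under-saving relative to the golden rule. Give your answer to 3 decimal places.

n + δ = 0.009 + 0.115 = 0.124.
MPK = 0.41·k^(0.41−1) = 0.41·13.268^(-0.59) ≈ 0.0892.
MPK < 0.124, so the economy is dynamically inefficient (over-saving).

over-saving; MPK ≈ 0.089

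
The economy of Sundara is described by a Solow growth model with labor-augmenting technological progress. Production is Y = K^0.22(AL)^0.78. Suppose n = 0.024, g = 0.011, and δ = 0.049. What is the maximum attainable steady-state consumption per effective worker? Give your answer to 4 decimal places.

c_gold ≈ 1.0234

Break-even investment rate: n + g + δ = 0.024 + 0.011 + 0.049 = 0.084.
Maximizing c = f(k) − (n+g+δ)·k gives f'(k) = n+g+δ, i.e. 0.22·k^(0.22−1) = 0.084, so k_gold = (0.22/0.084)^(1/0.78) ≈ 3.4362.
y_gold = 3.4362^0.22 ≈ 1.3120.
c_gold = y_gold − (n+g+δ)·k_gold = 1.3120 − 0.084·3.4362 ≈ 1.0234.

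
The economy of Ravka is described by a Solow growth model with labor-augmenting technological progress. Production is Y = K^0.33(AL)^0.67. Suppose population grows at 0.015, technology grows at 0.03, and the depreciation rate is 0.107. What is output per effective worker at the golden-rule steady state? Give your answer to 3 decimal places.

Capital per effective worker breaks even when investment replaces (n + g + δ)·k; here n + g + δ = 0.152.
Setting f'(k) = n+g+δ gives 0.33·k^(0.33−1) = 0.152, hence k_gold = (0.33/0.152)^(1/0.67) ≈ 3.1805.
Output: y_gold = k_gold^0.33 = 3.1805^0.33 ≈ 1.4649.

y_gold ≈ 1.465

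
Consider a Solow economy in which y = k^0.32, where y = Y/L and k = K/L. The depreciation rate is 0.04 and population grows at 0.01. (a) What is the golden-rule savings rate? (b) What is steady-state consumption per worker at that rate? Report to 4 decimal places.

n + δ = 0.01 + 0.04 = 0.05.
For Cobb-Douglas, s_gold equals capital's share: s_gold = 0.32.
Golden rule sets MPK = n+δ: 0.32·k^(0.32−1) = 0.05, so k_gold = (0.32/0.05)^(1/0.68) ≈ 15.3306.
y_gold = 15.3306^0.32 ≈ 2.3954; c_gold = (1−0.32)·y_gold ≈ 1.6289.

(a) s_gold = 0.3200; (b) c_gold ≈ 1.6289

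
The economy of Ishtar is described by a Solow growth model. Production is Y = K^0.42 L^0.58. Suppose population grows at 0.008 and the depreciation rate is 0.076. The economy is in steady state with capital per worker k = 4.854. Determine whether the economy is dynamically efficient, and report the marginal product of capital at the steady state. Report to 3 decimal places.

dynamically efficient; MPK ≈ 0.168

Break-even investment rate: n + δ = 0.008 + 0.076 = 0.084.
MPK = 0.42·k^(0.42−1) = 0.42·4.854^(-0.58) ≈ 0.1680.
MPK > 0.084, so the economy is dynamically efficient (under-saving).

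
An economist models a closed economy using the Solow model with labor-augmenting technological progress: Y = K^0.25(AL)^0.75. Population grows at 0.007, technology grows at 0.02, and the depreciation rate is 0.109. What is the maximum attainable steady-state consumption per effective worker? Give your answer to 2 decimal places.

Break-even investment rate: n + g + δ = 0.007 + 0.02 + 0.109 = 0.136.
At the golden rule the marginal product of capital equals n+g+δ: 0.25·k^(0.25−1) = 0.136. Solving, k_gold = (0.25/0.136)^(1/0.75) ≈ 2.2518.
y_gold = 2.2518^0.25 ≈ 1.2250.
c_gold = y_gold − (n+g+δ)·k_gold = 1.2250 − 0.136·2.2518 ≈ 0.9187.

c_gold ≈ 0.92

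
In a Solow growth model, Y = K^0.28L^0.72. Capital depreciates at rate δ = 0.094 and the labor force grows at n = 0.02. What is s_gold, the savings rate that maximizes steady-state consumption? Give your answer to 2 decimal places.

s_gold = 0.28

The effective depreciation rate is n + δ = 0.02 + 0.094 = 0.114.
At the golden rule MPK = n+δ, and in any Cobb-Douglas steady state s = (n+δ)·k/y = MPK·k/y = capital's share 0.28.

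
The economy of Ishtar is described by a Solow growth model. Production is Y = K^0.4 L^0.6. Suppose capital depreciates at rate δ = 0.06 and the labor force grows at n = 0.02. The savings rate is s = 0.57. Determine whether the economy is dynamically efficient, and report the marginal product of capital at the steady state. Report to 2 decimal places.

Break-even investment rate: n + δ = 0.02 + 0.06 = 0.08.
Steady-state k*: s·k^0.4 = 0.08·k gives k* = (0.57/0.08)^(1/0.6) ≈ 26.3820.
MPK = 0.4·26.3820^(-0.6) ≈ 0.0561.
MPK < n+δ = 0.08, so the economy is dynamically inefficient (over-saving).

dynamically inefficient; MPK ≈ 0.06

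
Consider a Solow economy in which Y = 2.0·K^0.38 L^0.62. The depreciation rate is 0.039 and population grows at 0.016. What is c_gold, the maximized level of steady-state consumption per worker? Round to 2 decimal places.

c_gold ≈ 6.20

The effective depreciation rate is n + δ = 0.016 + 0.039 = 0.055.
Maximizing c = f(k) − (n+δ)·k gives f'(k) = n+δ, i.e. 0.38·2.0·k^(0.38−1) = 0.055, so k_gold = (0.38·2.0/0.055)^(1/0.62) ≈ 69.0935.
y_gold = 2.0·69.0935^0.38 ≈ 10.0004.
c_gold = y_gold − (n+δ)·k_gold = 10.0004 − 0.055·69.0935 ≈ 6.2002.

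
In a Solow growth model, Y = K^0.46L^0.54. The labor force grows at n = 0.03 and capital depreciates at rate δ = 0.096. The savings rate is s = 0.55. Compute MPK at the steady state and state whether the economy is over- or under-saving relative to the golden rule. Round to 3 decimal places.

over-saving; MPK ≈ 0.105

Break-even investment rate: n + δ = 0.03 + 0.096 = 0.126.
Steady-state k*: s·k^0.46 = 0.126·k gives k* = (0.55/0.126)^(1/0.54) ≈ 15.3169.
MPK = 0.46·15.3169^(-0.54) ≈ 0.1054.
MPK < n+δ = 0.126, so the economy is dynamically inefficient (over-saving).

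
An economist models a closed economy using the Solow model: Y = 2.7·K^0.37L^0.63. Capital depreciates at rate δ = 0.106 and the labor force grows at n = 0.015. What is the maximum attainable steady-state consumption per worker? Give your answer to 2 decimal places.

Capital per worker breaks even when investment replaces (n + δ)·k; here n + δ = 0.121.
Maximizing c = f(k) − (n+δ)·k gives f'(k) = n+δ, i.e. 0.37·2.7·k^(0.37−1) = 0.121, so k_gold = (0.37·2.7/0.121)^(1/0.63) ≈ 28.5237.
y_gold = 2.7·28.5237^0.37 ≈ 9.3280.
c_gold = y_gold − (n+δ)·k_gold = 9.3280 − 0.121·28.5237 ≈ 5.8767.

c_gold ≈ 5.88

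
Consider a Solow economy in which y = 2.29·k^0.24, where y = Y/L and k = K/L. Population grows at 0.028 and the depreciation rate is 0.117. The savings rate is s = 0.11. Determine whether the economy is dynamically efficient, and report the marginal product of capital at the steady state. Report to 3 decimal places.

dynamically efficient; MPK ≈ 0.316

Capital per worker breaks even when investment replaces (n + δ)·k; here n + δ = 0.145.
Steady-state k*: s·A·k^0.24 = 0.145·k gives k* = (0.11·2.29/0.145)^(1/0.76) ≈ 2.0683.
MPK = 0.24·2.29·2.0683^(-0.76) ≈ 0.3164.
MPK > n+δ = 0.145, so the economy is dynamically efficient (under-saving).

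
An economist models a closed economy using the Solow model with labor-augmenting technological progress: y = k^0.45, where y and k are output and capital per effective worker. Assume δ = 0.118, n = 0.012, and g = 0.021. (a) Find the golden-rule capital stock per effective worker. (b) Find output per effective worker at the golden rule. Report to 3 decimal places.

n + g + δ = 0.012 + 0.021 + 0.118 = 0.151.
Golden rule sets MPK = n+g+δ: 0.45·k^(0.45−1) = 0.151, so k_gold = (0.45/0.151)^(1/0.55) ≈ 7.2819.
y_gold = 7.2819^0.45 ≈ 2.4435.

(a) k_gold ≈ 7.282; (b) y_gold ≈ 2.443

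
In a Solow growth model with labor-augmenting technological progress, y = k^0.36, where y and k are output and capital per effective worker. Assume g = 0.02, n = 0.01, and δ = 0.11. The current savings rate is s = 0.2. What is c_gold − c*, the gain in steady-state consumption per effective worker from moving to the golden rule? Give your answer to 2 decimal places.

Break-even investment rate: n + g + δ = 0.01 + 0.02 + 0.11 = 0.14.
Current steady state (s = 0.2): k* = (0.2/0.14)^(1/0.64) ≈ 1.7460, y* = 1.7460^0.36 ≈ 1.2222, c* = (1−0.2)·1.2222 ≈ 0.9777.
Setting f'(k) = n+g+δ gives 0.36·k^(0.36−1) = 0.14, hence k_gold = (0.36/0.14)^(1/0.64) ≈ 4.3742.
y_gold = 4.3742^0.36 ≈ 1.7011, c_gold = y_gold − 0.14·k_gold ≈ 1.0887.
Gain: Δc = 1.0887 − 0.9777 ≈ 0.1109.

Δc ≈ 0.11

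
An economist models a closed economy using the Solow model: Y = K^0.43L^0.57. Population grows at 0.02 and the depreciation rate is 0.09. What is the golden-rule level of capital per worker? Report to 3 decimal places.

n + δ = 0.02 + 0.09 = 0.11.
At the golden rule the marginal product of capital equals n+δ: 0.43·k^(0.43−1) = 0.11. Solving, k_gold = (0.43/0.11)^(1/0.57) ≈ 10.9328.

k_gold ≈ 10.933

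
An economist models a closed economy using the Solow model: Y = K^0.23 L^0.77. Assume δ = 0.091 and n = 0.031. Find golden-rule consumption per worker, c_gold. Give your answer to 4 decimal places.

The effective depreciation rate is n + δ = 0.031 + 0.091 = 0.122.
At the golden rule the marginal product of capital equals n+δ: 0.23·k^(0.23−1) = 0.122. Solving, k_gold = (0.23/0.122)^(1/0.77) ≈ 2.2784.
y_gold = 2.2784^0.23 ≈ 1.2085.
c_gold = y_gold − (n+δ)·k_gold = 1.2085 − 0.122·2.2784 ≈ 0.9306.

c_gold ≈ 0.9306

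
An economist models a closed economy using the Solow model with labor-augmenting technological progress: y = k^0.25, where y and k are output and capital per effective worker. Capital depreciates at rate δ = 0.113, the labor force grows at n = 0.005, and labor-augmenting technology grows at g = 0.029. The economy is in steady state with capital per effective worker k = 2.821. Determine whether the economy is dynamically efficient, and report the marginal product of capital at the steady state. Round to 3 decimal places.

dynamically inefficient; MPK ≈ 0.115

n + g + δ = 0.005 + 0.029 + 0.113 = 0.147.
MPK = 0.25·k^(0.25−1) = 0.25·2.821^(-0.75) ≈ 0.1149.
MPK < 0.147, so the economy is dynamically inefficient (over-saving).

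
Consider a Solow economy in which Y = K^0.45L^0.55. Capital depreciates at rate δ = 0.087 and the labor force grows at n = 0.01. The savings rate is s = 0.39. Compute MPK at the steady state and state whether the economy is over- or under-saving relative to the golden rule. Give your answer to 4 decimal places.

Break-even investment rate: n + δ = 0.01 + 0.087 = 0.097.
Steady-state k*: s·k^0.45 = 0.097·k gives k* = (0.39/0.097)^(1/0.55) ≈ 12.5520.
MPK = 0.45·12.5520^(-0.55) ≈ 0.1119.
MPK > n+δ = 0.097, so the economy is dynamically efficient (under-saving).

under-saving; MPK ≈ 0.1119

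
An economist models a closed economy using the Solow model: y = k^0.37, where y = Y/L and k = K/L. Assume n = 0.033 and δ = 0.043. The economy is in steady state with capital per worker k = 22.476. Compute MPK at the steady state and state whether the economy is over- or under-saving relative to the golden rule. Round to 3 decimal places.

over-saving; MPK ≈ 0.052

Capital per worker breaks even when investment replaces (n + δ)·k; here n + δ = 0.076.
MPK = 0.37·k^(0.37−1) = 0.37·22.476^(-0.63) ≈ 0.0521.
MPK < 0.076, so the economy is dynamically inefficient (over-saving).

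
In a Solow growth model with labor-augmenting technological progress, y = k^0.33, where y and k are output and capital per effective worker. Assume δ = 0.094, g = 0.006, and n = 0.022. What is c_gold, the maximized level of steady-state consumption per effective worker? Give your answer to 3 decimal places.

Capital per effective worker breaks even when investment replaces (n + g + δ)·k; here n + g + δ = 0.122.
Golden rule sets MPK = n+g+δ: 0.33·k^(0.33−1) = 0.122, so k_gold = (0.33/0.122)^(1/0.67) ≈ 4.4158.
y_gold = 4.4158^0.33 ≈ 1.6325.
c_gold = y_gold − (n+g+δ)·k_gold = 1.6325 − 0.122·4.4158 ≈ 1.0938.

c_gold ≈ 1.094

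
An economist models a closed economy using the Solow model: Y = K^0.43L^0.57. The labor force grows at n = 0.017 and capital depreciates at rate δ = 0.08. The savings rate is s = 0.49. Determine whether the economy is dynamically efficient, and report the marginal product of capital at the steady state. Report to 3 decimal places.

dynamically inefficient; MPK ≈ 0.085

Capital per worker breaks even when investment replaces (n + δ)·k; here n + δ = 0.097.
Steady-state k*: s·k^0.43 = 0.097·k gives k* = (0.49/0.097)^(1/0.57) ≈ 17.1426.
MPK = 0.43·17.1426^(-0.57) ≈ 0.0851.
MPK < n+δ = 0.097, so the economy is dynamically inefficient (over-saving).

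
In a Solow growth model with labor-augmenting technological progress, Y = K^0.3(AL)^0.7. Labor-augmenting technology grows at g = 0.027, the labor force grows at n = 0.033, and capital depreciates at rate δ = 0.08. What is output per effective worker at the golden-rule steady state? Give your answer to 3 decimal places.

y_gold ≈ 1.386

The effective depreciation rate is n + g + δ = 0.033 + 0.027 + 0.08 = 0.14.
Setting f'(k) = n+g+δ gives 0.3·k^(0.3−1) = 0.14, hence k_gold = (0.3/0.14)^(1/0.7) ≈ 2.9706.
Output: y_gold = k_gold^0.3 = 2.9706^0.3 ≈ 1.3863.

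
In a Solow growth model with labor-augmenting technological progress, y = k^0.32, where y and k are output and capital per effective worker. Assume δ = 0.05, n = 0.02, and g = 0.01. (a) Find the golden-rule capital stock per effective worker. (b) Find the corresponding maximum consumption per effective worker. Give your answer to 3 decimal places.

n + g + δ = 0.02 + 0.01 + 0.05 = 0.08.
Golden rule sets MPK = n+g+δ: 0.32·k^(0.32−1) = 0.08, so k_gold = (0.32/0.08)^(1/0.68) ≈ 7.6804.
y_gold = 7.6804^0.32 ≈ 1.9201; c_gold = y_gold − 0.08·k_gold ≈ 1.3057.

(a) k_gold ≈ 7.680; (b) c_gold ≈ 1.306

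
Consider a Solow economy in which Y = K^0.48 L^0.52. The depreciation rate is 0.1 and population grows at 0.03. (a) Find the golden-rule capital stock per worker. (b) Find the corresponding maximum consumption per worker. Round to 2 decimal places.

The effective depreciation rate is n + δ = 0.03 + 0.1 = 0.13.
Setting f'(k) = n+δ gives 0.48·k^(0.48−1) = 0.13, hence k_gold = (0.48/0.13)^(1/0.52) ≈ 12.3298.
y_gold = 12.3298^0.48 ≈ 3.3393; c_gold = y_gold − 0.13·k_gold ≈ 1.7365.

(a) k_gold ≈ 12.33; (b) c_gold ≈ 1.74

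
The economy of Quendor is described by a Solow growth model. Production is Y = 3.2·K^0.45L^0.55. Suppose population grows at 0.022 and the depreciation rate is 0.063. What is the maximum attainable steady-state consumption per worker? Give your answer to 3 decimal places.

c_gold ≈ 17.824

Capital per worker breaks even when investment replaces (n + δ)·k; here n + δ = 0.085.
Maximizing c = f(k) − (n+δ)·k gives f'(k) = n+δ, i.e. 0.45·3.2·k^(0.45−1) = 0.085, so k_gold = (0.45·3.2/0.085)^(1/0.55) ≈ 171.5706.
y_gold = 3.2·171.5706^0.45 ≈ 32.4078.
c_gold = y_gold − (n+δ)·k_gold = 32.4078 − 0.085·171.5706 ≈ 17.8243.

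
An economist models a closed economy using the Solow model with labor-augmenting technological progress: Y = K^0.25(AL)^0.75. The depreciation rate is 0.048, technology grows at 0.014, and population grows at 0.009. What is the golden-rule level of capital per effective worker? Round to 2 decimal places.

k_gold ≈ 5.36

n + g + δ = 0.009 + 0.014 + 0.048 = 0.071.
At the golden rule the marginal product of capital equals n+g+δ: 0.25·k^(0.25−1) = 0.071. Solving, k_gold = (0.25/0.071)^(1/0.75) ≈ 5.3568.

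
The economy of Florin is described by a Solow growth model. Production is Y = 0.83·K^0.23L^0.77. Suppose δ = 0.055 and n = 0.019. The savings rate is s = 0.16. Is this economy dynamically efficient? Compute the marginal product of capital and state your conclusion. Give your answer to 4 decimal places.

dynamically efficient; MPK ≈ 0.1064

Capital per worker breaks even when investment replaces (n + δ)·k; here n + δ = 0.074.
Steady-state k*: s·A·k^0.23 = 0.074·k gives k* = (0.16·0.83/0.074)^(1/0.77) ≈ 2.1371.
MPK = 0.23·0.83·2.1371^(-0.77) ≈ 0.1064.
MPK > n+δ = 0.074, so the economy is dynamically efficient (under-saving).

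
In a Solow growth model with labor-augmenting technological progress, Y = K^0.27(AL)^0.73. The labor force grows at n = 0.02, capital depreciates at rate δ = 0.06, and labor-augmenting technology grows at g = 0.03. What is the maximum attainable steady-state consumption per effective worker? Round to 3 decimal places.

Capital per effective worker breaks even when investment replaces (n + g + δ)·k; here n + g + δ = 0.11.
Golden rule sets MPK = n+g+δ: 0.27·k^(0.27−1) = 0.11, so k_gold = (0.27/0.11)^(1/0.73) ≈ 3.4214.
y_gold = 3.4214^0.27 ≈ 1.3939.
c_gold = y_gold − (n+g+δ)·k_gold = 1.3939 − 0.11·3.4214 ≈ 1.0176.

c_gold ≈ 1.018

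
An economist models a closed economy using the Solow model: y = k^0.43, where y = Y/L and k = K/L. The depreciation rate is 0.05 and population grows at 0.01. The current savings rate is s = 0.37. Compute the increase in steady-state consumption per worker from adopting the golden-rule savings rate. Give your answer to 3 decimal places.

The effective depreciation rate is n + δ = 0.01 + 0.05 = 0.06.
Current steady state (s = 0.37): k* = (0.37/0.06)^(1/0.57) ≈ 24.3250, y* = 24.3250^0.43 ≈ 3.9446, c* = (1−0.37)·3.9446 ≈ 2.4851.
Maximizing c = f(k) − (n+δ)·k gives f'(k) = n+δ, i.e. 0.43·k^(0.43−1) = 0.06, so k_gold = (0.43/0.06)^(1/0.57) ≈ 31.6633.
y_gold = 31.6633^0.43 ≈ 4.4181, c_gold = y_gold − 0.06·k_gold ≈ 2.5183.
Gain: Δc = 2.5183 − 2.4851 ≈ 0.0332.

Δc ≈ 0.033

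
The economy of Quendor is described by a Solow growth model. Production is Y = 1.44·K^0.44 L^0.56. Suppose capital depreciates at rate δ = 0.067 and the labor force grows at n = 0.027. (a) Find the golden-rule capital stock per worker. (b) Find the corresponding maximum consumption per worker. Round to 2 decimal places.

(a) k_gold ≈ 30.19; (b) c_gold ≈ 3.61

Break-even investment rate: n + δ = 0.027 + 0.067 = 0.094.
Golden rule sets MPK = n+δ: 0.44·1.44·k^(0.44−1) = 0.094, so k_gold = (0.44·1.44/0.094)^(1/0.56) ≈ 30.1855.
y_gold = 1.44·30.1855^0.44 ≈ 6.4487; c_gold = y_gold − 0.094·k_gold ≈ 3.6113.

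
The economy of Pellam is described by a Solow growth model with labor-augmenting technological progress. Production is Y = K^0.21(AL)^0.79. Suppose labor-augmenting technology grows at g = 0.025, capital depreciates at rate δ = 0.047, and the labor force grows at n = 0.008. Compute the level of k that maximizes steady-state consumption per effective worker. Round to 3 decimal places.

k_gold ≈ 3.393

Capital per effective worker breaks even when investment replaces (n + g + δ)·k; here n + g + δ = 0.08.
Golden rule sets MPK = n+g+δ: 0.21·k^(0.21−1) = 0.08, so k_gold = (0.21/0.08)^(1/0.79) ≈ 3.3927.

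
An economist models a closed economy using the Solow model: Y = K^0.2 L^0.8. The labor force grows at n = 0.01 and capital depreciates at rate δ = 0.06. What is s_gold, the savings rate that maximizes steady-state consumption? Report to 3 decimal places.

s_gold = 0.200

Break-even investment rate: n + δ = 0.01 + 0.06 = 0.07.
At the golden rule MPK = n+δ, and in any Cobb-Douglas steady state s = (n+δ)·k/y = MPK·k/y = capital's share 0.2.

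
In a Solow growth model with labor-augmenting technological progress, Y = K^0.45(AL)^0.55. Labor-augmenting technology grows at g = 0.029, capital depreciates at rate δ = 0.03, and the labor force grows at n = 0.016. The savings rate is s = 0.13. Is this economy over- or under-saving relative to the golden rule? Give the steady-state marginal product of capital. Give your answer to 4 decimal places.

under-saving; MPK ≈ 0.2596

n + g + δ = 0.016 + 0.029 + 0.03 = 0.075.
Steady-state k*: s·k^0.45 = 0.075·k gives k* = (0.13/0.075)^(1/0.55) ≈ 2.7185.
MPK = 0.45·2.7185^(-0.55) ≈ 0.2596.
MPK > n+g+δ = 0.075, so the economy is dynamically efficient (under-saving).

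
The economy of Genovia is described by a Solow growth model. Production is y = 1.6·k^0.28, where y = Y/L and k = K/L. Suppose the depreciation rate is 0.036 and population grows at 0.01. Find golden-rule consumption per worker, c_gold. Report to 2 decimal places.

c_gold ≈ 2.79

The effective depreciation rate is n + δ = 0.01 + 0.036 = 0.046.
Golden rule sets MPK = n+δ: 0.28·1.6·k^(0.28−1) = 0.046, so k_gold = (0.28·1.6/0.046)^(1/0.72) ≈ 23.6018.
y_gold = 1.6·23.6018^0.28 ≈ 3.8774.
c_gold = y_gold − (n+δ)·k_gold = 3.8774 − 0.046·23.6018 ≈ 2.7918.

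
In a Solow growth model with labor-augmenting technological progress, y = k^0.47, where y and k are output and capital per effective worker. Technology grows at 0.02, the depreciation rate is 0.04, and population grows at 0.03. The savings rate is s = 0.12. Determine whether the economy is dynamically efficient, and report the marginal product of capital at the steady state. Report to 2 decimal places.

dynamically efficient; MPK ≈ 0.35

Capital per effective worker breaks even when investment replaces (n + g + δ)·k; here n + g + δ = 0.09.
Steady-state k*: s·k^0.47 = 0.09·k gives k* = (0.12/0.09)^(1/0.53) ≈ 1.7208.
MPK = 0.47·1.7208^(-0.53) ≈ 0.3525.
MPK > n+g+δ = 0.09, so the economy is dynamically efficient (under-saving).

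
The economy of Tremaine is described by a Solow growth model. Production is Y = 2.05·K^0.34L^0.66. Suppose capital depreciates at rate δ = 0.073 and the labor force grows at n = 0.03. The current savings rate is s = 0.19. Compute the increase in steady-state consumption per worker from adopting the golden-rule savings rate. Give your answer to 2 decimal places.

Δc ≈ 0.33

Capital per worker breaks even when investment replaces (n + δ)·k; here n + δ = 0.103.
Current steady state (s = 0.19): k* = (0.19·2.05/0.103)^(1/0.66) ≈ 7.5034, y* = 2.05·7.5034^0.34 ≈ 4.0676, c* = (1−0.19)·4.0676 ≈ 3.2948.
Setting f'(k) = n+δ gives 0.34·2.05·k^(0.34−1) = 0.103, hence k_gold = (0.34·2.05/0.103)^(1/0.66) ≈ 18.1207.
y_gold = 2.05·18.1207^0.34 ≈ 5.4895, c_gold = y_gold − 0.103·k_gold ≈ 3.6231.
Gain: Δc = 3.6231 − 3.2948 ≈ 0.3283.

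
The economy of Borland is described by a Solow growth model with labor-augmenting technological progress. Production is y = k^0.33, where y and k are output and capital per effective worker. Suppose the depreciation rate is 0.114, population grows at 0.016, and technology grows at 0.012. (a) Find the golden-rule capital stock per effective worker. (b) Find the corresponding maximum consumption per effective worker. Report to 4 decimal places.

(a) k_gold ≈ 3.5205; (b) c_gold ≈ 1.0150

n + g + δ = 0.016 + 0.012 + 0.114 = 0.142.
At the golden rule the marginal product of capital equals n+g+δ: 0.33·k^(0.33−1) = 0.142. Solving, k_gold = (0.33/0.142)^(1/0.67) ≈ 3.5205.
y_gold = 3.5205^0.33 ≈ 1.5149; c_gold = y_gold − 0.142·k_gold ≈ 1.0150.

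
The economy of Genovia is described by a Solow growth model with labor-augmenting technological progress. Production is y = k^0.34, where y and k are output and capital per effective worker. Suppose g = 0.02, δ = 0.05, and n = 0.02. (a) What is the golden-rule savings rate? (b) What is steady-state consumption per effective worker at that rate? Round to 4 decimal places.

(a) s_gold = 0.3400; (b) c_gold ≈ 1.3089

n + g + δ = 0.02 + 0.02 + 0.05 = 0.09.
For Cobb-Douglas, s_gold equals capital's share: s_gold = 0.34.
Golden rule sets MPK = n+g+δ: 0.34·k^(0.34−1) = 0.09, so k_gold = (0.34/0.09)^(1/0.66) ≈ 7.4920.
y_gold = 7.4920^0.34 ≈ 1.9832; c_gold = (1−0.34)·y_gold ≈ 1.3089.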